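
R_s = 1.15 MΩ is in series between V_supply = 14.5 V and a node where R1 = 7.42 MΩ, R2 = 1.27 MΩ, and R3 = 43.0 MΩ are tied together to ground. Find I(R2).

Equivalent of the parallel group: R_p = 1.058 MΩ.
V_A = 14.5 × 1.058/2.208 = 6.947 V.
Branch current I = V_A/R2 = 6.947/1.27 = 5.470 µA.

I ≈ 5.47 µA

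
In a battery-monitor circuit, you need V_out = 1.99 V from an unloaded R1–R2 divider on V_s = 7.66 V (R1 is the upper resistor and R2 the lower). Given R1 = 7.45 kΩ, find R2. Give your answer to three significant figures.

R2 ≈ 2.61 kΩ

The divider ratio is R2/(R1+R2) = 1.99/7.66 = 0.2598.
So R2 = R1 · V_out/(V_s − V_out) = 7.45 × 1.99/(7.66 − 1.99) = 7.45 × 0.3510 = 2.615 kΩ.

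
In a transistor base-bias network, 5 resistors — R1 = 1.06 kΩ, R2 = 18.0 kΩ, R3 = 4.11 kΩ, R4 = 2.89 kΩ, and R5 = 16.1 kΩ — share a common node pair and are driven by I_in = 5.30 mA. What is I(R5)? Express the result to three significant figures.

ΣG = 1/1.06 + 1/18.0 + 1/4.11 + 1/2.89 + 1/16.1 = 1.650.
By the current-divider rule, I = I_in · G_k/ΣG = 5.30 × 0.03763 = 0.1995 mA.

I ≈ 0.199 mA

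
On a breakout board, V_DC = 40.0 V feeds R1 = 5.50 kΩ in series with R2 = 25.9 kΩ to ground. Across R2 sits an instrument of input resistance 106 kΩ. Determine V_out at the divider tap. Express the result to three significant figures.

V_out ≈ 31.6 V

R2 ‖ R_L = (25.9 × 106)/(25.9 + 106) = 20.81 kΩ.
Voltage divider with the loaded lower leg: V_out = 40.0 × 20.81/(5.50 + 20.81) = 40.0 × 0.7910 = 31.64 V.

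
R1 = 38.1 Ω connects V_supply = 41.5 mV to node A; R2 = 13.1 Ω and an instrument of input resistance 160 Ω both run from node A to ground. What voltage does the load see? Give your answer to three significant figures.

V_out ≈ 10.0 mV

The load sits in parallel with R2, giving an effective lower resistance R2' = R2·R_L/(R2+R_L) = 12.11 Ω.
Then V_out = V_supply · R2'/(R1 + R2') = 41.5 × 12.11/50.21 = 10.01 mV.
(Unloaded it would be 10.6 mV; the load pulls it down.)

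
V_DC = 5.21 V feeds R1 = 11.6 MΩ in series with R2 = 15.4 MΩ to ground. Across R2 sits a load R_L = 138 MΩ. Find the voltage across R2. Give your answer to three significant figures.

First combine the lower leg with the load: R2 ‖ R_L = 13.85 MΩ.
Voltage divider with the loaded lower leg: V_out = 5.21 × 13.85/(11.6 + 13.85) = 5.21 × 0.5443 = 2.836 V.

V_out ≈ 2.84 V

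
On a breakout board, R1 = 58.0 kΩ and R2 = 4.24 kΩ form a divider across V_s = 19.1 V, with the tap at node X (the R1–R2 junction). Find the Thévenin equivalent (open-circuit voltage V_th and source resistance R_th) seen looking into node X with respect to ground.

Open-circuit (no load on X): V_th = V_s · R2/(R1 + R2) = 19.1 × 4.24/(58.00 + 4.24) = 1.301 V.
Zeroing V_s shorts the top of R1 to ground, so R_th = R1 ‖ R2 = 3.951 kΩ.

V_th ≈ 1.30 V, R_th ≈ 3.95 kΩ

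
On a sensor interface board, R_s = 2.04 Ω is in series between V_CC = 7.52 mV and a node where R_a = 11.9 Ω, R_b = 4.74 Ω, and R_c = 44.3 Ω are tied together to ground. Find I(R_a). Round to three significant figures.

I ≈ 0.383 mA

Combine the parallel branches: R_p = (1/11.9 + 1/4.74 + 1/44.3)⁻¹ = 3.149 Ω.
V_A by voltage divider: V_A = 7.52 × 3.149/(2.04 + 3.149) = 4.564 mV.
Branch current I = V_A/R_a = 4.564/11.9 = 0.3835 mA.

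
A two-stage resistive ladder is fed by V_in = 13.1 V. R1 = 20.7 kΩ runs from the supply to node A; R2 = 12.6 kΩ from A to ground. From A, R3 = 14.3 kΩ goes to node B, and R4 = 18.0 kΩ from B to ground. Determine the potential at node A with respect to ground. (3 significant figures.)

Looking into the second stage from A: R3 + R4 = 32.30 kΩ appears in parallel with R2.
R2 ‖ (R3+R4) = 9.064 kΩ.
So V_A = 13.1 × 0.3045 = 3.989 V.

V_A ≈ 3.99 V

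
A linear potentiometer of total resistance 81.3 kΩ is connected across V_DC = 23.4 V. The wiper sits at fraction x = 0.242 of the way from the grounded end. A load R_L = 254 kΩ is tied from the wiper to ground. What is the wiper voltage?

V_out ≈ 5.35 V

Lower segment x·R_p = 19.67 kΩ; upper segment (1−x)·R_p = 61.63 kΩ.
(x·R_p) ‖ R_L = 18.26 kΩ.
Then V_out = V_DC · 18.26/(61.63 + 18.26) = 5.349 V.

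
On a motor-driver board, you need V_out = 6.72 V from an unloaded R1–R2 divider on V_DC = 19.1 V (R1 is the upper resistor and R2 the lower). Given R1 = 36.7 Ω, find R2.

V_out/V_DC = R2/(R1+R2) = 0.3518.
Rearranging, R2 = R1·k/(1−k) = 36.7 × 0.5428 = 19.92 Ω.

R2 ≈ 19.9 Ω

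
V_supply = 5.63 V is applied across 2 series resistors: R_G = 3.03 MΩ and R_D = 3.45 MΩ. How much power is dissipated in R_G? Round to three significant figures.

Series current I = V_supply/ΣR = 5.63/6.480 = 0.8688 µA.
V(R_G) = I·R = 2.633 V; P = V·I = 2.633 × 0.8688 = 2.287 µW.

P ≈ 2.29 µW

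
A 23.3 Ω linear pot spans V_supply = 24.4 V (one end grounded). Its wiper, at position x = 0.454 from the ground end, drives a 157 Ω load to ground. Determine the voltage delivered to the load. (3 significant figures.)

The pot divides into 12.72 Ω above the wiper and 10.58 Ω below.
Lower segment in parallel with the load: 10.58 ‖ 157 = 9.910 Ω.
Then V_out = V_supply · 9.910/(12.72 + 9.910) = 10.68 V.

V_out ≈ 10.7 V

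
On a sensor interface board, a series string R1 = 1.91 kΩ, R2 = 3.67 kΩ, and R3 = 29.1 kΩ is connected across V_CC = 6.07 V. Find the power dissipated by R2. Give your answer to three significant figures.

P ≈ 0.112 mW

The common current is I = 6.07/34.68 = 0.1750 mA.
P(R2) = I²·R2 = (0.1750)² × 3.67 = 0.1124 mW.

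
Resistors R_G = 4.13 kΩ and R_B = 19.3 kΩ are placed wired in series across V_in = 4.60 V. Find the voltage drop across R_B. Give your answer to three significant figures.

V ≈ 3.79 V

Series total: ΣR = 4.13 + 19.3 = 23.43 kΩ.
V = V_in · R/ΣR = 4.60 × 0.8237 = 3.789 V.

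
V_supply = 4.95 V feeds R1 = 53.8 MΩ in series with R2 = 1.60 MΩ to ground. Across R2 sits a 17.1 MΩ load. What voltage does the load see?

V_out ≈ 0.131 V

R2 ‖ R_L = (1.60 × 17.1)/(1.60 + 17.1) = 1.463 MΩ.
Voltage divider with the loaded lower leg: V_out = 4.95 × 1.463/(53.8 + 1.463) = 4.95 × 0.02648 = 0.1311 V.
(Unloaded it would be 0.143 V; the load pulls it down.)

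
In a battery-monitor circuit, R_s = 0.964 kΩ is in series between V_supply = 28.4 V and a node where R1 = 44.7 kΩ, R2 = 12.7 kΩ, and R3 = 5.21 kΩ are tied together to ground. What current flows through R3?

Equivalent of the parallel group: R_p = 3.412 kΩ.
V_A = 28.4 × 3.412/4.376 = 22.14 V.
Branch current I = V_A/R3 = 22.14/5.21 = 4.250 mA.

I ≈ 4.25 mA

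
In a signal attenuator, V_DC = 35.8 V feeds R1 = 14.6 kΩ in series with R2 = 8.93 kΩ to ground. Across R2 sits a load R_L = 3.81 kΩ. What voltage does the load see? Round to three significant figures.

R2 ‖ R_L = (8.93 × 3.81)/(8.93 + 3.81) = 2.671 kΩ.
Then V_out = V_DC · R2'/(R1 + R2') = 35.8 × 2.671/17.27 = 5.536 V.

V_out ≈ 5.54 V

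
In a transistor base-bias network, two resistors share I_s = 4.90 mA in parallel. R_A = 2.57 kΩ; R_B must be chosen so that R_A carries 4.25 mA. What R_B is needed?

R_B ≈ 16.8 kΩ

The fraction through R_A equals R_B/(R_A+R_B).
With f = 0.8673, R_B = R_A · f/(1−f) = 2.57 × 6.538 = 16.80 kΩ.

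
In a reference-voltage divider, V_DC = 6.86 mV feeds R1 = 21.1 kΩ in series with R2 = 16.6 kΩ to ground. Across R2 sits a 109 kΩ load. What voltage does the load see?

The load sits in parallel with R2, giving an effective lower resistance R2' = R2·R_L/(R2+R_L) = 14.41 kΩ.
Now apply the divider: V_out = 6.86 × 0.4057 = 2.783 mV.

V_out ≈ 2.78 mV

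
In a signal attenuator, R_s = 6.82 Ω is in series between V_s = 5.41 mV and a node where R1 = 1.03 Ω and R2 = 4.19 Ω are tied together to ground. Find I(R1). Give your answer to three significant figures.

I ≈ 0.568 mA

Combine the parallel branches: R_p = (1/1.03 + 1/4.19)⁻¹ = 0.8268 Ω.
Node voltage V_A = V_s · R_p/(R_s + R_p) = 5.41 × 0.1081 = 0.5849 mV.
Branch current I = V_A/R1 = 0.5849/1.03 = 0.5679 mA.
(Check via current divider: I_total = 0.7075 mA; share G_k/ΣG = 0.8027 → same result.)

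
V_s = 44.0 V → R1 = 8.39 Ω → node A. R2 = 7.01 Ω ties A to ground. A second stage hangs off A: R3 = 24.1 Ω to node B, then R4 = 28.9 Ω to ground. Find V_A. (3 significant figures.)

V_A ≈ 18.7 V

Looking into the second stage from A: R3 + R4 = 53.00 Ω appears in parallel with R2.
Effective lower resistance at A: R2 ‖ 53.00 = 6.191 Ω.
V_A = 44.0 × 6.191/(8.39 + 6.191) = 18.68 V.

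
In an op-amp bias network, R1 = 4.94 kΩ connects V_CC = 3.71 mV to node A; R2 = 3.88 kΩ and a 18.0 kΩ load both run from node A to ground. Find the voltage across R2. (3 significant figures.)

V_out ≈ 1.46 mV

First combine the lower leg with the load: R2 ‖ R_L = 3.192 kΩ.
Then V_out = V_CC · R2'/(R1 + R2') = 3.71 × 3.192/8.132 = 1.456 mV.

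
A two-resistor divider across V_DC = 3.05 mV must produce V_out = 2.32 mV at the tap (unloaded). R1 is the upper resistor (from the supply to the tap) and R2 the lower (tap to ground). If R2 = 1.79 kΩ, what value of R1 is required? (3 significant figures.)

The divider ratio is R2/(R1+R2) = 2.32/3.05 = 0.7607.
R1 = R2·(1/k − 1) = 1.79 × 0.3147 = 0.5632 kΩ.

R1 ≈ 0.563 kΩ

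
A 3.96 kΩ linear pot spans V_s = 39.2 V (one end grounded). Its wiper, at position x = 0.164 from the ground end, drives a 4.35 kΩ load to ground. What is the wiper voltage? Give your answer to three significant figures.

Lower segment x·R_p = 0.6494 kΩ; upper segment (1−x)·R_p = 3.311 kΩ.
(x·R_p) ‖ R_L = 0.5651 kΩ.
Loaded-divider output: V_out = 39.2 × 0.1458 = 5.715 V.
(Unloaded: V_out = x·V_s = 6.43 V.)

V_out ≈ 5.72 V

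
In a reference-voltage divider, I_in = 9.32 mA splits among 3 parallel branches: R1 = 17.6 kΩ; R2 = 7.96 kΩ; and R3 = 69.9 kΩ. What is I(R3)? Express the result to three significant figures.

I ≈ 0.678 mA

Total conductance ΣG = 1/17.6 + 1/7.96 + 1/69.9 = 0.1968 (units of 1/kΩ).
Current divider: I(R3) = I_in · G_k/ΣG = 9.32 × (0.01431/0.1968) = 9.32 × 0.07271 = 0.6777 mA.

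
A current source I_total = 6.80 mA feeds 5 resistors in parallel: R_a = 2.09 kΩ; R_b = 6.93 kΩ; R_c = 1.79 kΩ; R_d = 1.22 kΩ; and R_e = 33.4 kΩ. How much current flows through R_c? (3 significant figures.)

Conductances: ΣG = 1/2.09 + 1/6.93 + 1/1.79 + 1/1.22 + 1/33.4 = 2.031 (1/kΩ).
By the current-divider rule, I = I_total · G_k/ΣG = 6.80 × 0.2751 = 1.870 mA.

I ≈ 1.87 mA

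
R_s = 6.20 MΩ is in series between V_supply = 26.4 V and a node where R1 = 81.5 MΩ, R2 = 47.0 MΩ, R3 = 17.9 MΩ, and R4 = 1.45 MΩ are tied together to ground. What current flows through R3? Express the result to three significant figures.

Parallel bank: R_p = 1/(1/81.5 + 1/47.0 + 1/17.9 + 1/1.45) = 1.284 MΩ.
V_A by voltage divider: V_A = 26.4 × 1.284/(6.20 + 1.284) = 4.528 V.
I(R3) = V_A / R3 = 4.528/17.9 = 0.2530 µA.

I ≈ 0.253 µA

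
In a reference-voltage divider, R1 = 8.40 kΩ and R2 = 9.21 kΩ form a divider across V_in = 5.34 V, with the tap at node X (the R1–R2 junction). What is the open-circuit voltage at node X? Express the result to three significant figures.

V_th is the unloaded tap voltage: V_in · R2/(R1+R2) = 5.34 × 0.5230 = 2.793 V.

V_th ≈ 2.79 V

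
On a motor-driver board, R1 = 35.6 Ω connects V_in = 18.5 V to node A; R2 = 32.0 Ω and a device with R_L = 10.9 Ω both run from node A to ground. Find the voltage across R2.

V_out ≈ 3.44 V

R2 ‖ R_L = (32.0 × 10.9)/(32.0 + 10.9) = 8.131 Ω.
Voltage divider with the loaded lower leg: V_out = 18.5 × 8.131/(35.6 + 8.131) = 18.5 × 0.1859 = 3.440 V.
(Unloaded it would be 8.76 V; the load pulls it down.)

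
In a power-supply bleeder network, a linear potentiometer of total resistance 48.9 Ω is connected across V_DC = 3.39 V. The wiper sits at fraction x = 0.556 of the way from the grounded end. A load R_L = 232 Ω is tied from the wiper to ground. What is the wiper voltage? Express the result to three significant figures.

Lower segment x·R_p = 27.19 Ω; upper segment (1−x)·R_p = 21.71 Ω.
R_L loads the lower segment: effective lower R = 24.34 Ω.
V_out = 3.39 × 24.34/(21.71 + 24.34) = 1.792 V.
(Unloaded: V_out = x·V_DC = 1.88 V.)

V_out ≈ 1.79 V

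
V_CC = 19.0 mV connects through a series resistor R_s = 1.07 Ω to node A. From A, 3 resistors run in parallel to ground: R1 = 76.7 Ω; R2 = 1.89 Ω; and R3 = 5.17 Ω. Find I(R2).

Equivalent of the parallel group: R_p = 1.360 Ω.
V_A = 19.0 × 1.360/2.430 = 10.63 mV.
Branch current I = V_A/R2 = 10.63/1.89 = 5.625 mA.

I ≈ 5.63 mA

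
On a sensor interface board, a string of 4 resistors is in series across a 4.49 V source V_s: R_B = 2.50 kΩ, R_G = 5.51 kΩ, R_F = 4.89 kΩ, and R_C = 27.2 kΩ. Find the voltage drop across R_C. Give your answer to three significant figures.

V ≈ 3.05 V

Total series resistance ΣR = 2.50 + 5.51 + 4.89 + 27.2 = 40.10 kΩ.
Voltage divider: V = V_s · (27.20 / 40.10) = 4.49 × 0.6783 = 3.046 V.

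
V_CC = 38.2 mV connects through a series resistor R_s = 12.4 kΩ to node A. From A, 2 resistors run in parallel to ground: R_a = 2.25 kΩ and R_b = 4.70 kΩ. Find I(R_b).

Parallel bank: R_p = 1/(1/2.25 + 1/4.70) = 1.522 kΩ.
V_A = 38.2 × 1.522/13.92 = 4.175 mV.
I(R_b) = V_A / R_b = 4.175/4.70 = 0.8883 µA.
(Equivalently: I_total = 2.744 µA, then current-divider fraction G_k/ΣG = 0.3237.)

I ≈ 0.888 µA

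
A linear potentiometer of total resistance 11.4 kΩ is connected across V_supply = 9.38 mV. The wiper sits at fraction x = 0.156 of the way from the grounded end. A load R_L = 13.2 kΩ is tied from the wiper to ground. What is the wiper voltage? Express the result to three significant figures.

Split the track: R_lower = x·R_p = 1.778 kΩ, R_upper = (1−x)·R_p = 9.622 kΩ.
Lower segment in parallel with the load: 1.778 ‖ 13.2 = 1.567 kΩ.
Loaded-divider output: V_out = 9.38 × 0.1401 = 1.314 mV.
(Unloaded: V_out = x·V_supply = 1.46 mV.)

V_out ≈ 1.31 mV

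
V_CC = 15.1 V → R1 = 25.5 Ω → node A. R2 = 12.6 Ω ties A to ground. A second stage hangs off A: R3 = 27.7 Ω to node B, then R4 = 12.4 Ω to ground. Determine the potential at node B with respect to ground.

V_B ≈ 1.28 V

Looking into the second stage from A: R3 + R4 = 40.10 Ω appears in parallel with R2.
R2 ‖ (R3+R4) = 9.587 Ω.
First divider: V_A = V_CC · 9.587/(25.5 + 9.587) = 4.126 V.
Then the unloaded second divider: V_B = V_A × R4/(R3+R4) = 4.126 × 0.3092 = 1.276 V.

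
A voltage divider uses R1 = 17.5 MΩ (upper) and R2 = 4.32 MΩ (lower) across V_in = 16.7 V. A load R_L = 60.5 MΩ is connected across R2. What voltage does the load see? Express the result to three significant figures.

R2 ‖ R_L = (4.32 × 60.5)/(4.32 + 60.5) = 4.032 MΩ.
Now apply the divider: V_out = 16.7 × 0.1873 = 3.127 V.
(Unloaded it would be 3.31 V; the load pulls it down.)

V_out ≈ 3.13 V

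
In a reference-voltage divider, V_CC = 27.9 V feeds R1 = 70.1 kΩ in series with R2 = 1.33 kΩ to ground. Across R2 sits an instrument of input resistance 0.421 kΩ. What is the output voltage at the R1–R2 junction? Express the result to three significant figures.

First combine the lower leg with the load: R2 ‖ R_L = 0.3198 kΩ.
Then V_out = V_CC · R2'/(R1 + R2') = 27.9 × 0.3198/70.42 = 0.1267 V.

V_out ≈ 0.127 V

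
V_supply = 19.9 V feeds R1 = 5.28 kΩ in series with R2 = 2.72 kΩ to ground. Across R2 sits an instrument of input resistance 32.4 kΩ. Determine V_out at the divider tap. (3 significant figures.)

First combine the lower leg with the load: R2 ‖ R_L = 2.509 kΩ.
Now apply the divider: V_out = 19.9 × 0.3222 = 6.411 V.

V_out ≈ 6.41 V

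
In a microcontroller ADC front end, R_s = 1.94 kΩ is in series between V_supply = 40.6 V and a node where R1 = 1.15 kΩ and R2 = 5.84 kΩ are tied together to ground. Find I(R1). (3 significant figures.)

Equivalent of the parallel group: R_p = 0.9608 kΩ.
V_A = 40.6 × 0.9608/2.901 = 13.45 V.
I(R1) = V_A / R1 = 13.45/1.15 = 11.69 mA.
(Check via current divider: I_total = 14.00 mA; share G_k/ΣG = 0.8355 → same result.)

I ≈ 11.7 mA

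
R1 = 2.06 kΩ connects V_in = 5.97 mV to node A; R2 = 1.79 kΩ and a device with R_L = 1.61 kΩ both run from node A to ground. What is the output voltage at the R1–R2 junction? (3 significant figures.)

The load sits in parallel with R2, giving an effective lower resistance R2' = R2·R_L/(R2+R_L) = 0.8476 kΩ.
Then V_out = V_in · R2'/(R1 + R2') = 5.97 × 0.8476/2.908 = 1.740 mV.

V_out ≈ 1.74 mV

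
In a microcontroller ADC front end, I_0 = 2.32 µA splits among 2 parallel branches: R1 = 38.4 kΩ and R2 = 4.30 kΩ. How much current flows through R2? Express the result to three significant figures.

I ≈ 2.09 µA

Two-branch current divider: I_k = I_0 · R_other/(R_1 + R_2).
I(R2) = 2.32 × 38.4/(38.4 + 4.30) = 2.32 × 0.8993 = 2.086 µA.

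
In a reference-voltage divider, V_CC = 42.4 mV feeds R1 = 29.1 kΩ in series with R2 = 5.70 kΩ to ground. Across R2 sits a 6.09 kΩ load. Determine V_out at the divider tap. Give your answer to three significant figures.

The load sits in parallel with R2, giving an effective lower resistance R2' = R2·R_L/(R2+R_L) = 2.944 kΩ.
Now apply the divider: V_out = 42.4 × 0.09188 = 3.896 mV.

V_out ≈ 3.90 mV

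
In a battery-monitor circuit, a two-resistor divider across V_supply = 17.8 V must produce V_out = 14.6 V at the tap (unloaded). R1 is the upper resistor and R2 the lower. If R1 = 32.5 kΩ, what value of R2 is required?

The divider ratio is R2/(R1+R2) = 14.6/17.8 = 0.8202.
So R2 = R1 · V_out/(V_supply − V_out) = 32.5 × 14.6/(17.8 − 14.6) = 32.5 × 4.562 = 148.3 kΩ.

R2 ≈ 148 kΩ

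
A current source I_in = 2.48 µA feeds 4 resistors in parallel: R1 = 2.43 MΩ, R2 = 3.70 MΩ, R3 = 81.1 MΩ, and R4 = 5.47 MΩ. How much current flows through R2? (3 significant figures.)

I ≈ 0.764 µA

Total conductance ΣG = 1/2.43 + 1/3.70 + 1/81.1 + 1/5.47 = 0.8769 (units of 1/MΩ).
Current divider: I(R2) = I_in · G_k/ΣG = 2.48 × (0.2703/0.8769) = 2.48 × 0.3082 = 0.7643 µA.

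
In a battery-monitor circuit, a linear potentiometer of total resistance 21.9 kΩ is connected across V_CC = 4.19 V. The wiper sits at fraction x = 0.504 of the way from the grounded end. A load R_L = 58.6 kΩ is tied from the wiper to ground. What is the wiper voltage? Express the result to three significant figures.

V_out ≈ 1.93 V

Split the track: R_lower = x·R_p = 11.04 kΩ, R_upper = (1−x)·R_p = 10.86 kΩ.
R_L loads the lower segment: effective lower R = 9.288 kΩ.
Then V_out = V_CC · 9.288/(10.86 + 9.288) = 1.931 V.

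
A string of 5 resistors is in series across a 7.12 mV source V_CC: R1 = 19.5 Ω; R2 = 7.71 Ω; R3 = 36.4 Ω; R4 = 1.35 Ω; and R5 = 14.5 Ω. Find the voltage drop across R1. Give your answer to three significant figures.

ΣR = 19.5 + 7.71 + 36.4 + 1.35 + 14.5 = 79.46 Ω.
V = V_CC · R/ΣR = 7.12 × 0.2454 = 1.747 mV.

V ≈ 1.75 mV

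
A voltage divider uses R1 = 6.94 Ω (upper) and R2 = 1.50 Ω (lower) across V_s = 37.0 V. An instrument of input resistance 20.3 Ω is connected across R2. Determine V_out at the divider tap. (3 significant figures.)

V_out ≈ 6.20 V

The load sits in parallel with R2, giving an effective lower resistance R2' = R2·R_L/(R2+R_L) = 1.397 Ω.
Now apply the divider: V_out = 37.0 × 0.1675 = 6.199 V.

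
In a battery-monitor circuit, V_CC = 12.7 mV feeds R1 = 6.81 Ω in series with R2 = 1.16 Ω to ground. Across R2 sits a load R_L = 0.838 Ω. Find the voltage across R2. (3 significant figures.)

First combine the lower leg with the load: R2 ‖ R_L = 0.4865 Ω.
Then V_out = V_CC · R2'/(R1 + R2') = 12.7 × 0.4865/7.297 = 0.8468 mV.
(Unloaded it would be 1.85 mV; the load pulls it down.)

V_out ≈ 0.847 mV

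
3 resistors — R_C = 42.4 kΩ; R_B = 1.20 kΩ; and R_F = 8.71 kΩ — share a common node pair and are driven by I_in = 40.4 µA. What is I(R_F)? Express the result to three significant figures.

Conductances: ΣG = 1/42.4 + 1/1.20 + 1/8.71 = 0.9717 (1/kΩ).
R_F takes the fraction G_k/ΣG = 0.1148/0.9717 = 0.1182, so I = 40.4 × 0.1182 = 4.773 µA.

I ≈ 4.77 µA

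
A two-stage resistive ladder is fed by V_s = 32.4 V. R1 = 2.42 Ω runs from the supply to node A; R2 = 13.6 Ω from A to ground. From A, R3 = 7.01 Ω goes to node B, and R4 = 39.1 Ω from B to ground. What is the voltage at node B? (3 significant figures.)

Looking into the second stage from A: R3 + R4 = 46.11 Ω appears in parallel with R2.
R2 ‖ (R3+R4) = 10.50 Ω.
So V_A = 32.4 × 0.8127 = 26.33 V.
Then the unloaded second divider: V_B = V_A × R4/(R3+R4) = 26.33 × 0.8480 = 22.33 V.

V_B ≈ 22.3 V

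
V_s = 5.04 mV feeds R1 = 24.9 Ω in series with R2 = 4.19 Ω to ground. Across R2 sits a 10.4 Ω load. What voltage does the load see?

The load sits in parallel with R2, giving an effective lower resistance R2' = R2·R_L/(R2+R_L) = 2.987 Ω.
Voltage divider with the loaded lower leg: V_out = 5.04 × 2.987/(24.9 + 2.987) = 5.04 × 0.1071 = 0.5398 mV.

V_out ≈ 0.540 mV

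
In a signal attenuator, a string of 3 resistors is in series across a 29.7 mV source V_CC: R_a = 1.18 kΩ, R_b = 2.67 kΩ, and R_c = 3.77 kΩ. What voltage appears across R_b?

V ≈ 10.4 mV

Total series resistance ΣR = 1.18 + 2.67 + 3.77 = 7.620 kΩ.
By the voltage-divider rule, V = 29.7 × 2.670/7.620 = 10.41 mV.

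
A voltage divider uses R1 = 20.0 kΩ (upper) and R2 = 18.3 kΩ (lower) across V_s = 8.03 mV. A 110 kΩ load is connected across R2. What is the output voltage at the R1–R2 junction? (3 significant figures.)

V_out ≈ 3.53 mV

The load sits in parallel with R2, giving an effective lower resistance R2' = R2·R_L/(R2+R_L) = 15.69 kΩ.
Now apply the divider: V_out = 8.03 × 0.4396 = 3.530 mV.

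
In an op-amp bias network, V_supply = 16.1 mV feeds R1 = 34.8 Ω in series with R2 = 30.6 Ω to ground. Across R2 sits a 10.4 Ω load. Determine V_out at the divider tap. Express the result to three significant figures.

The load sits in parallel with R2, giving an effective lower resistance R2' = R2·R_L/(R2+R_L) = 7.762 Ω.
Then V_out = V_supply · R2'/(R1 + R2') = 16.1 × 7.762/42.56 = 2.936 mV.
(Unloaded it would be 7.53 mV; the load pulls it down.)

V_out ≈ 2.94 mV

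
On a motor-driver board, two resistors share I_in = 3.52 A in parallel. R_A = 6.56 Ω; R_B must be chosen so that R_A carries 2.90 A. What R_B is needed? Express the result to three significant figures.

Two-branch current divider: I_A = I_in · R_B/(R_A + R_B).
2.90/3.52 = R_B/(R_A + R_B) → R_B = R_A · (0.8239)/(1 − 0.8239) = 6.56 × 4.677 = 30.68 Ω.

R_B ≈ 30.7 Ω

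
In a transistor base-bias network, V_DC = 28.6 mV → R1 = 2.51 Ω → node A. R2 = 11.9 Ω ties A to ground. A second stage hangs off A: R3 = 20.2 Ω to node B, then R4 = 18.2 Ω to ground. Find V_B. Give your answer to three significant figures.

V_B ≈ 10.6 mV

The second stage (R3 + R4 = 38.40 Ω) loads node A in parallel with R2.
Effective lower resistance at A: R2 ‖ 38.40 = 9.085 Ω.
V_A = 28.6 × 9.085/(2.51 + 9.085) = 22.41 mV.
V_B = V_A × 0.4740 = 10.62 mV.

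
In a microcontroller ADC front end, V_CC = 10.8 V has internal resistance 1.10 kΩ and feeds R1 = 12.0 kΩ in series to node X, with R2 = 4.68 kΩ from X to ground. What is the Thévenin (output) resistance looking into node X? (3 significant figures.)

R_th ≈ 3.45 kΩ

R1' = 1.10 + 12.0 = 13.10 kΩ (source resistance + R1).
Zeroing V_CC shorts the top of R1' to ground, so R_th = R1' ‖ R2 = 3.448 kΩ.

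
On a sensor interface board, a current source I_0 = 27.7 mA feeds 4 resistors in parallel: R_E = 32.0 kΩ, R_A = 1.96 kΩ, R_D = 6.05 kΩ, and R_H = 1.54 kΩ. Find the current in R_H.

I ≈ 13.3 mA

Conductances: ΣG = 1/32.0 + 1/1.96 + 1/6.05 + 1/1.54 = 1.356 (1/kΩ).
Current divider: I(R_H) = I_0 · G_k/ΣG = 27.7 × (0.6494/1.356) = 27.7 × 0.4788 = 13.26 mA.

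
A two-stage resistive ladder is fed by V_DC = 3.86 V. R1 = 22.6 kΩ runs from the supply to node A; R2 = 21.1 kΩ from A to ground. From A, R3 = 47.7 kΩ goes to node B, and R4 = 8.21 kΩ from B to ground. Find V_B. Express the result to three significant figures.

V_B ≈ 0.229 V

Looking into the second stage from A: R3 + R4 = 55.91 kΩ appears in parallel with R2.
R2 ‖ (R3+R4) = 15.32 kΩ.
V_A = 3.86 × 15.32/(22.6 + 15.32) = 1.559 V.
V_B = V_A × 0.1468 = 0.2290 V.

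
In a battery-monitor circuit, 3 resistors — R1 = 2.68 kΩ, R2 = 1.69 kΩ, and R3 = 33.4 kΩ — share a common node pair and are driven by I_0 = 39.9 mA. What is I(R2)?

Conductances: ΣG = 1/2.68 + 1/1.69 + 1/33.4 = 0.9948 (1/kΩ).
R2 takes the fraction G_k/ΣG = 0.5917/0.9948 = 0.5948, so I = 39.9 × 0.5948 = 23.73 mA.

I ≈ 23.7 mA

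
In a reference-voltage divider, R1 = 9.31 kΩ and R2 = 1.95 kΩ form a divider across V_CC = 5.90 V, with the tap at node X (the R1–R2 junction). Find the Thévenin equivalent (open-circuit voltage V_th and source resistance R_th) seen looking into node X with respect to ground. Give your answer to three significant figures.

V_th ≈ 1.02 V, R_th ≈ 1.61 kΩ

Open-circuit (no load on X): V_th = V_CC · R2/(R1 + R2) = 5.90 × 1.95/(9.310 + 1.95) = 1.022 V.
Looking into X with the source shorted: R_th = R1·R2/(R1+R2) = 9.310 × 1.95/11.26 = 1.612 kΩ.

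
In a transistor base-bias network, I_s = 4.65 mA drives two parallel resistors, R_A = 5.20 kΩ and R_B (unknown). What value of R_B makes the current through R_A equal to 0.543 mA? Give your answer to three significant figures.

Two-branch current divider: I_A = I_s · R_B/(R_A + R_B).
With f = 0.1168, R_B = R_A · f/(1−f) = 5.20 × 0.1322 = 0.6875 kΩ.

R_B ≈ 0.688 kΩ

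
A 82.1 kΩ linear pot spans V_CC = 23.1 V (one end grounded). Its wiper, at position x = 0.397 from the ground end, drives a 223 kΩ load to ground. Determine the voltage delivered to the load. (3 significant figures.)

V_out ≈ 8.43 V

The pot divides into 49.51 kΩ above the wiper and 32.59 kΩ below.
(x·R_p) ‖ R_L = 28.44 kΩ.
Loaded-divider output: V_out = 23.1 × 0.3648 = 8.428 V.
(Unloaded: V_out = x·V_CC = 9.17 V.)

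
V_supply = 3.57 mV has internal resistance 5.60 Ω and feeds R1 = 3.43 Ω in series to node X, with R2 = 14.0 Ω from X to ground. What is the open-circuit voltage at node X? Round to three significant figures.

R1' = 5.60 + 3.43 = 9.030 Ω (source resistance + R1).
V_th is the unloaded tap voltage: V_supply · R2/(R1'+R2) = 3.57 × 0.6079 = 2.170 mV.

V_th ≈ 2.17 mV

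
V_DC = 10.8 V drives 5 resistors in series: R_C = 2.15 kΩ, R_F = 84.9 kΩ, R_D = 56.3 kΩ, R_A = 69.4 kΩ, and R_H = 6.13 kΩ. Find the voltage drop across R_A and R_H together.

V ≈ 3.73 V

ΣR = 2.15 + 84.9 + 56.3 + 69.4 + 6.13 = 218.9 kΩ.
R_{R_A..R_H} = 69.4 + 6.13 = 75.53 kΩ.
V = V_DC · R/ΣR = 10.8 × 0.3451 = 3.727 V.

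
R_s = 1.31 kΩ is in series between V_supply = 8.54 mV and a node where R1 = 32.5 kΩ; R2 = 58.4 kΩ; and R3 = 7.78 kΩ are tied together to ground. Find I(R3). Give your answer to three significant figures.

Parallel bank: R_p = 1/(1/32.5 + 1/58.4 + 1/7.78) = 5.668 kΩ.
V_A = 8.54 × 5.668/6.978 = 6.937 mV.
Branch current I = V_A/R3 = 6.937/7.78 = 0.8916 µA.

I ≈ 0.892 µA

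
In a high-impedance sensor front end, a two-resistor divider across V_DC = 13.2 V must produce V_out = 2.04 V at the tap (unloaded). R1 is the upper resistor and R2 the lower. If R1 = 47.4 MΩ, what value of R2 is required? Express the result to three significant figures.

Required fraction k = V_out/V_DC = 0.1545.
So R2 = R1 · V_out/(V_DC − V_out) = 47.4 × 2.04/(13.2 − 2.04) = 47.4 × 0.1828 = 8.665 MΩ.

R2 ≈ 8.66 MΩ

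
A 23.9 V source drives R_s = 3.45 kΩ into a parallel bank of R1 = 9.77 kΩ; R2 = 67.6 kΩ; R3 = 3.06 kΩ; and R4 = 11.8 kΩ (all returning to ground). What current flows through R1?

I ≈ 0.866 mA

Parallel bank: R_p = 1/(1/9.77 + 1/67.6 + 1/3.06 + 1/11.8) = 1.891 kΩ.
Node voltage V_A = V_supply · R_p/(R_s + R_p) = 23.9 × 0.3541 = 8.463 V.
I(R1) = V_A / R1 = 8.463/9.77 = 0.8662 mA.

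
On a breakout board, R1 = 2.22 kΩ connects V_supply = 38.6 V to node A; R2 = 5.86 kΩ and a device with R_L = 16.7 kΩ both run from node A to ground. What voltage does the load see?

R2 ‖ R_L = (5.86 × 16.7)/(5.86 + 16.7) = 4.338 kΩ.
Voltage divider with the loaded lower leg: V_out = 38.6 × 4.338/(2.22 + 4.338) = 38.6 × 0.6615 = 25.53 V.
(Unloaded it would be 28.0 V; the load pulls it down.)

V_out ≈ 25.5 V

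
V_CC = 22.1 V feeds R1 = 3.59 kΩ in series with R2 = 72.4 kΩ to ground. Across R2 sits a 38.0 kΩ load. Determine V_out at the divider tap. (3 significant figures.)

V_out ≈ 19.3 V

The load sits in parallel with R2, giving an effective lower resistance R2' = R2·R_L/(R2+R_L) = 24.92 kΩ.
Now apply the divider: V_out = 22.1 × 0.8741 = 19.32 V.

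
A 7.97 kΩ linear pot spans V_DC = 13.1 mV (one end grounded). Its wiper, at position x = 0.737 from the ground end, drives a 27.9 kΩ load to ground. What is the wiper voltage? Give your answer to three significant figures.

V_out ≈ 9.15 mV

Lower segment x·R_p = 5.874 kΩ; upper segment (1−x)·R_p = 2.096 kΩ.
Lower segment in parallel with the load: 5.874 ‖ 27.9 = 4.852 kΩ.
V_out = 13.1 × 4.852/(2.096 + 4.852) = 9.148 mV.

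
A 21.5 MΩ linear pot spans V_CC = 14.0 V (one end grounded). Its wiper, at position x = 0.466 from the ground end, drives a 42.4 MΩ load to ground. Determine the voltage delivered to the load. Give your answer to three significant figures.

Lower segment x·R_p = 10.02 MΩ; upper segment (1−x)·R_p = 11.48 MΩ.
(x·R_p) ‖ R_L = 8.104 MΩ.
Then V_out = V_CC · 8.104/(11.48 + 8.104) = 5.793 V.

V_out ≈ 5.79 V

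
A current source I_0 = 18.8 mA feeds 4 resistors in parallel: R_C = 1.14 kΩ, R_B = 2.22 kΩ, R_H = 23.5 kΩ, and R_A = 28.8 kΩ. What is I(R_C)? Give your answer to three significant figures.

I ≈ 11.7 mA

ΣG = 1/1.14 + 1/2.22 + 1/23.5 + 1/28.8 = 1.405.
Current divider: I(R_C) = I_0 · G_k/ΣG = 18.8 × (0.8772/1.405) = 18.8 × 0.6244 = 11.74 mA.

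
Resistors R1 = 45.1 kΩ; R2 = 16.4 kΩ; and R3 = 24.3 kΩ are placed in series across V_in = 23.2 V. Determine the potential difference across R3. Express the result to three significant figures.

Total series resistance ΣR = 45.1 + 16.4 + 24.3 = 85.80 kΩ.
V = V_in · R/ΣR = 23.2 × 0.2832 = 6.571 V.

V ≈ 6.57 V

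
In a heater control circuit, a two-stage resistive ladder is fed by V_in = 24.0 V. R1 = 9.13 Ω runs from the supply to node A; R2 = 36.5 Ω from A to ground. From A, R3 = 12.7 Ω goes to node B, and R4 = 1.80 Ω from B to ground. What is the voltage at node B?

Node A sees R2 in parallel with the series input of stage 2, R3 + R4 = 14.50 Ω.
R2 ‖ (R3+R4) = 10.38 Ω.
V_A = 24.0 × 10.38/(9.13 + 10.38) = 12.77 V.
V_B = V_A × 0.1241 = 1.585 V.

V_B ≈ 1.58 V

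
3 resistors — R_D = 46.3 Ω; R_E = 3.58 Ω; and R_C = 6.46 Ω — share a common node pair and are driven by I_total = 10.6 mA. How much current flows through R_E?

Total conductance ΣG = 1/46.3 + 1/3.58 + 1/6.46 = 0.4557 (units of 1/Ω).
Current divider: I(R_E) = I_total · G_k/ΣG = 10.6 × (0.2793/0.4557) = 10.6 × 0.6129 = 6.497 mA.

I ≈ 6.50 mA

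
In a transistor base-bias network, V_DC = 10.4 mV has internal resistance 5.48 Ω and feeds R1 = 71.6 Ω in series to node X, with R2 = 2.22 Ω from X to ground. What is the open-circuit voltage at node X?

R1' = 5.48 + 71.6 = 77.08 Ω (source resistance + R1).
Open-circuit (no load on X): V_th = V_DC · R2/(R1' + R2) = 10.4 × 2.22/(77.08 + 2.22) = 0.2911 mV.

V_th ≈ 0.291 mV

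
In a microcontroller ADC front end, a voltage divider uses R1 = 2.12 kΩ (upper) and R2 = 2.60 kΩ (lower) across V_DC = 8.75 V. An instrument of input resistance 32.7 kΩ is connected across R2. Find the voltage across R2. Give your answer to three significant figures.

R2 ‖ R_L = (2.60 × 32.7)/(2.60 + 32.7) = 2.408 kΩ.
Now apply the divider: V_out = 8.75 × 0.5319 = 4.654 V.

V_out ≈ 4.65 V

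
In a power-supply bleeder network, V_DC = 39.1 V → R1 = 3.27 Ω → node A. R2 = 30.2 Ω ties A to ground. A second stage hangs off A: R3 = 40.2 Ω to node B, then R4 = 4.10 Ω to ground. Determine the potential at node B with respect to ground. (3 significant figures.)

Looking into the second stage from A: R3 + R4 = 44.30 Ω appears in parallel with R2.
Effective lower resistance at A: R2 ‖ 44.30 = 17.96 Ω.
So V_A = 39.1 × 0.8460 = 33.08 V.
Then the unloaded second divider: V_B = V_A × R4/(R3+R4) = 33.08 × 0.09255 = 3.061 V.

V_B ≈ 3.06 V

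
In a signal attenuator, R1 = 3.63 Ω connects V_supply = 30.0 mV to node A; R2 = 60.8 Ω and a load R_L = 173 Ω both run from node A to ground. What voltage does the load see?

First combine the lower leg with the load: R2 ‖ R_L = 44.99 Ω.
Now apply the divider: V_out = 30.0 × 0.9253 = 27.76 mV.

V_out ≈ 27.8 mV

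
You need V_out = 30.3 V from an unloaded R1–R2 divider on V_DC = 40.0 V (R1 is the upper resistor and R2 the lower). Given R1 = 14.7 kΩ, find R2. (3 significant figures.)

R2 ≈ 45.9 kΩ

Required fraction k = V_out/V_DC = 0.7575.
Rearranging, R2 = R1·k/(1−k) = 14.7 × 3.124 = 45.92 kΩ.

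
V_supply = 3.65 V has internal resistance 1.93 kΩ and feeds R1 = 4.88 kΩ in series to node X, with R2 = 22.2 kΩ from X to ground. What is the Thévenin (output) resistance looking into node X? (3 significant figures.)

R1' = 1.93 + 4.88 = 6.810 kΩ (source resistance + R1).
Zeroing V_supply shorts the top of R1' to ground, so R_th = R1' ‖ R2 = 5.211 kΩ.

R_th ≈ 5.21 kΩ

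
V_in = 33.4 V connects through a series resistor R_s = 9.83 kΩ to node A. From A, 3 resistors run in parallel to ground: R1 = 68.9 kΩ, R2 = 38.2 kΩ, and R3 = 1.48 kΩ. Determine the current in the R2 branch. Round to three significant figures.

I ≈ 0.109 mA

Parallel bank: R_p = 1/(1/68.9 + 1/38.2 + 1/1.48) = 1.396 kΩ.
V_A by voltage divider: V_A = 33.4 × 1.396/(9.83 + 1.396) = 4.153 V.
Branch current I = V_A/R2 = 4.153/38.2 = 0.1087 mA.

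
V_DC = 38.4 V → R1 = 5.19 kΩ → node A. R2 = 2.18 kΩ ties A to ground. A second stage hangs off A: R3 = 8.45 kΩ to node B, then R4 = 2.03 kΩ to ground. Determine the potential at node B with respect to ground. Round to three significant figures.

Looking into the second stage from A: R3 + R4 = 10.48 kΩ appears in parallel with R2.
Effective lower resistance at A: R2 ‖ 10.48 = 1.805 kΩ.
So V_A = 38.4 × 0.2580 = 9.907 V.
V_B = V_A × 0.1937 = 1.919 V.

V_B ≈ 1.92 V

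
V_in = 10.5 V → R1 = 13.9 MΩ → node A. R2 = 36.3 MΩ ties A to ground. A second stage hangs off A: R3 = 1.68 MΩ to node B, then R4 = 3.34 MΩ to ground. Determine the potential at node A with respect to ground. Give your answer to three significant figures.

V_A ≈ 2.53 V

The second stage (R3 + R4 = 5.020 MΩ) loads node A in parallel with R2.
R2 ‖ (R3+R4) = 4.410 MΩ.
V_A = 10.5 × 4.410/(13.9 + 4.410) = 2.529 V.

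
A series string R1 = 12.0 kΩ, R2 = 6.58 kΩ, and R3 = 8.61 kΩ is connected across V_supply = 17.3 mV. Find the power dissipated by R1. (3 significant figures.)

Series current I = V_supply/ΣR = 17.3/27.19 = 0.6363 µA.
V(R1) = I·R = 7.635 mV; P = V·I = 7.635 × 0.6363 = 4.858 nW.

P ≈ 4.86 nW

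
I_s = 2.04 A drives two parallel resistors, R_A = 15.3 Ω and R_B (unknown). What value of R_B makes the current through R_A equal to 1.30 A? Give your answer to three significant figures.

R_B ≈ 26.9 Ω

Two-branch current divider: I_A = I_s · R_B/(R_A + R_B).
1.30/2.04 = R_B/(R_A + R_B) → R_B = R_A · (0.6373)/(1 − 0.6373) = 15.3 × 1.757 = 26.88 Ω.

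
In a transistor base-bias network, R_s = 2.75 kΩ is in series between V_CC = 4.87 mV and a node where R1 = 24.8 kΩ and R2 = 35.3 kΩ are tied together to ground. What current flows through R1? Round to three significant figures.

Combine the parallel branches: R_p = (1/24.8 + 1/35.3)⁻¹ = 14.57 kΩ.
V_A = 4.87 × 14.57/17.32 = 4.097 mV.
I(R1) = V_A / R1 = 4.097/24.8 = 0.1652 µA.

I ≈ 0.165 µA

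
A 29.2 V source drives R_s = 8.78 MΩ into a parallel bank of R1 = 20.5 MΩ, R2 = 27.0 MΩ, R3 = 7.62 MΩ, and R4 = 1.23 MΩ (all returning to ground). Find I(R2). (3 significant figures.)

I ≈ 0.108 µA

Parallel bank: R_p = 1/(1/20.5 + 1/27.0 + 1/7.62 + 1/1.23) = 0.9708 MΩ.
V_A by voltage divider: V_A = 29.2 × 0.9708/(8.78 + 0.9708) = 2.907 V.
Branch current I = V_A/R2 = 2.907/27.0 = 0.1077 µA.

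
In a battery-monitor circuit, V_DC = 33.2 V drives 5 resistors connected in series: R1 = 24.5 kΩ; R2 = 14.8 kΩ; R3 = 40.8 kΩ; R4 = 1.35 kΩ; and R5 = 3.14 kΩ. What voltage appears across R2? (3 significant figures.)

Series total: ΣR = 24.5 + 14.8 + 40.8 + 1.35 + 3.14 = 84.59 kΩ.
Voltage divider: V = V_DC · (14.80 / 84.59) = 33.2 × 0.1750 = 5.809 V.

V ≈ 5.81 V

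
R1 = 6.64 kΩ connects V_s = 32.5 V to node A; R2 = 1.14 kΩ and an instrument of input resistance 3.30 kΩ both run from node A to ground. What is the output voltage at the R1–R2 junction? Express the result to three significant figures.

R2 ‖ R_L = (1.14 × 3.30)/(1.14 + 3.30) = 0.8473 kΩ.
Then V_out = V_s · R2'/(R1 + R2') = 32.5 × 0.8473/7.487 = 3.678 V.

V_out ≈ 3.68 V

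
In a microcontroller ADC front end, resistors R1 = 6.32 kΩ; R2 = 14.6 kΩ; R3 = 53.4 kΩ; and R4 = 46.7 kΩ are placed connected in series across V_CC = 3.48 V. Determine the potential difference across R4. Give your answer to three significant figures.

V ≈ 1.34 V

ΣR = 6.32 + 14.6 + 53.4 + 46.7 = 121.0 kΩ.
Voltage divider: V = V_CC · (46.70 / 121.0) = 3.48 × 0.3859 = 1.343 V.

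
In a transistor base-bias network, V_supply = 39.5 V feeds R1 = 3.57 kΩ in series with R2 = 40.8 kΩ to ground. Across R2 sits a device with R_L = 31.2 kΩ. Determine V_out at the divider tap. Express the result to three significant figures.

The load sits in parallel with R2, giving an effective lower resistance R2' = R2·R_L/(R2+R_L) = 17.68 kΩ.
Now apply the divider: V_out = 39.5 × 0.8320 = 32.86 V.
(Unloaded it would be 36.3 V; the load pulls it down.)

V_out ≈ 32.9 V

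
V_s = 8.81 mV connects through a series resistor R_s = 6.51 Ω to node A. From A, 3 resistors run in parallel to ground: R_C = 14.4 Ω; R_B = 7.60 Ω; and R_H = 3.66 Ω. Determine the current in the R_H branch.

Parallel bank: R_p = 1/(1/14.4 + 1/7.60 + 1/3.66) = 2.109 Ω.
V_A by voltage divider: V_A = 8.81 × 2.109/(6.51 + 2.109) = 2.155 mV.
I(R_H) = V_A / R_H = 2.155/3.66 = 0.5889 mA.
(Check via current divider: I_total = 1.022 mA; share G_k/ΣG = 0.5761 → same result.)

I ≈ 0.589 mA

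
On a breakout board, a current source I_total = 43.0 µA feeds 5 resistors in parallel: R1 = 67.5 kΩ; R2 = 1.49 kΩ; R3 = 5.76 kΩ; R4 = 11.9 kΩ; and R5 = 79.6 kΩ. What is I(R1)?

I ≈ 0.666 µA

Conductances: ΣG = 1/67.5 + 1/1.49 + 1/5.76 + 1/11.9 + 1/79.6 = 0.9562 (1/kΩ).
By the current-divider rule, I = I_total · G_k/ΣG = 43.0 × 0.01549 = 0.6662 µA.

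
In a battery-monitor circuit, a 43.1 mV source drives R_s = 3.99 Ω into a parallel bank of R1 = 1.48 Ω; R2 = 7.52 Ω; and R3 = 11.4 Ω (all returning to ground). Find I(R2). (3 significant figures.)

Combine the parallel branches: R_p = (1/1.48 + 1/7.52 + 1/11.4)⁻¹ = 1.116 Ω.
Node voltage V_A = V_DC · R_p/(R_s + R_p) = 43.1 × 0.2185 = 9.418 mV.
I(R2) = V_A / R2 = 9.418/7.52 = 1.252 mA.

I ≈ 1.25 mA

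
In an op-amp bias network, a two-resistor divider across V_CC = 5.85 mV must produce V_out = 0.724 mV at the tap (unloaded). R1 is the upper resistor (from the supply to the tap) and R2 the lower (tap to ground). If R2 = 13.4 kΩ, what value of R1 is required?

R1 ≈ 94.9 kΩ

The divider ratio is R2/(R1+R2) = 0.724/5.85 = 0.1238.
Rearranging, R1 = R2·(1−k)/k = 13.4 × 7.080 = 94.87 kΩ.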